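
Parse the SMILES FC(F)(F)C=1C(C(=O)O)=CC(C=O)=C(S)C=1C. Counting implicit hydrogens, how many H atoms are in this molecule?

Walk through each heavy atom and fill implicit hydrogens from standard valence (C 4, N 3, O 2, S 2, halogen 1):
  atom 1: F (halogen, monovalent) → 0 H
  atom 2: C, bond orders sum to 4 (valence 4) → 0 H
  atom 3: F (halogen, monovalent) → 0 H
  atom 4: F (halogen, monovalent) → 0 H
  atom 5: C, bond orders sum to 4 (valence 4) → 0 H
  atom 6: C, bond orders sum to 4 (valence 4) → 0 H
  atom 7: C, bond orders sum to 4 (valence 4) → 0 H
  atom 8: O, bond orders sum to 2 (valence 2) → 0 H
  atom 9: O, bond orders sum to 1 (valence 2) → 1 H
  atom 10: C, bond orders sum to 3 (valence 4) → 1 H
  atom 11: C, bond orders sum to 4 (valence 4) → 0 H
  atom 12: C, bond orders sum to 3 (valence 4) → 1 H
  atom 13: O, bond orders sum to 2 (valence 2) → 0 H
  atom 14: C, bond orders sum to 4 (valence 4) → 0 H
  atom 15: S, bond orders sum to 1 (valence 2) → 1 H
  atom 16: C, bond orders sum to 4 (valence 4) → 0 H
  atom 17: C, bond orders sum to 1 (valence 4) → 3 H
Total hydrogens: 7.

7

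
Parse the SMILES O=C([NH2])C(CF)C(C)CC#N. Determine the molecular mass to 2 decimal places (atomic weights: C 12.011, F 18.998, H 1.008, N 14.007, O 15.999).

158.18 g/mol

First, the molecular formula is C7H11FN2O (counting implicit H from valence).
  C: 7 × 12.011 = 84.077
  F: 1 × 18.998 = 18.998
  H: 11 × 1.008 = 11.088
  N: 2 × 14.007 = 28.014
  O: 1 × 15.999 = 15.999
Sum: 7×12.011 + 1×18.998 + 11×1.008 + 2×14.007 + 1×15.999 = 158.176 → 158.18 g/mol.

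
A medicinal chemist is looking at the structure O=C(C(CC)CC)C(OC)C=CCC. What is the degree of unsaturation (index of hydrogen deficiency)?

Degree of unsaturation = (number of rings) + (number of π bonds).
Ring closures in the SMILES: 0.
π bonds: 2 double bonds (each 1 DoU) → 2 DoU from unsaturation.
Total DoU = 0 + 2 = 2.

2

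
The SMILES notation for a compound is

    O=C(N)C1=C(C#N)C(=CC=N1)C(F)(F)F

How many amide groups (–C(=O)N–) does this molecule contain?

The amide motif appears at heavy-atom position 2 in the SMILES.
Other groups present: 1 nitrile.
Amide count: 1.

1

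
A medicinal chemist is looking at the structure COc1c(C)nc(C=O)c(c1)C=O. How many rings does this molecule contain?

1

In SMILES, each pair of matching ring-closure digits denotes one ring-closing bond; the number of such bonds equals the number of independent rings.
Ring-closure bonds here: 1.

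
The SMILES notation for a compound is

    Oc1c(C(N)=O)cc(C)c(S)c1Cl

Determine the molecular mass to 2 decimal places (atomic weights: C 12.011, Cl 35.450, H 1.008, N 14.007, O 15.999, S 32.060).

217.67 g/mol

First, the molecular formula is C8H8ClNO2S (counting implicit H from valence).
  C: 8 × 12.011 = 96.088
  Cl: 1 × 35.450 = 35.450
  H: 8 × 1.008 = 8.064
  N: 1 × 14.007 = 14.007
  O: 2 × 15.999 = 31.998
  S: 1 × 32.060 = 32.060
Sum: 8×12.011 + 1×35.450 + 8×1.008 + 1×14.007 + 2×15.999 + 1×32.060 = 217.667 → 217.67 g/mol.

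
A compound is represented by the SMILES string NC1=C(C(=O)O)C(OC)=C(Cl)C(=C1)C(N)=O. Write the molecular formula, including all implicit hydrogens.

C9H9ClN2O4

Walk through each heavy atom and fill implicit hydrogens from standard valence (C 4, N 3, O 2, S 2, halogen 1):
  atom 1: N, bond orders sum to 1 (valence 3) → 2 H
  atom 2: C, bond orders sum to 4 (valence 4) → 0 H
  atom 3: C, bond orders sum to 4 (valence 4) → 0 H
  atom 4: C, bond orders sum to 4 (valence 4) → 0 H
  atom 5: O, bond orders sum to 2 (valence 2) → 0 H
  atom 6: O, bond orders sum to 1 (valence 2) → 1 H
  atom 7: C, bond orders sum to 4 (valence 4) → 0 H
  atom 8: O, bond orders sum to 2 (valence 2) → 0 H
  atom 9: C, bond orders sum to 1 (valence 4) → 3 H
  atom 10: C, bond orders sum to 4 (valence 4) → 0 H
  atom 11: Cl (halogen, monovalent) → 0 H
  atom 12: C, bond orders sum to 4 (valence 4) → 0 H
  atom 13: C, bond orders sum to 3 (valence 4) → 1 H
  atom 14: C, bond orders sum to 4 (valence 4) → 0 H
  atom 15: N, bond orders sum to 1 (valence 3) → 2 H
  atom 16: O, bond orders sum to 2 (valence 2) → 0 H
Totals → C:9, H:9, Cl:1, N:2, O:4.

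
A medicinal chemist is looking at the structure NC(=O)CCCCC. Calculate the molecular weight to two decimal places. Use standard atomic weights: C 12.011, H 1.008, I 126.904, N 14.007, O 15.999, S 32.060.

115.18 g/mol

First, the molecular formula is C6H13NO (counting implicit H from valence).
  C: 6 × 12.011 = 72.066
  H: 13 × 1.008 = 13.104
  N: 1 × 14.007 = 14.007
  O: 1 × 15.999 = 15.999
Sum: 6×12.011 + 13×1.008 + 1×14.007 + 1×15.999 = 115.176 → 115.18 g/mol.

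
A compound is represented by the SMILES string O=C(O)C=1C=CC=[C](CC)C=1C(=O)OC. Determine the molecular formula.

Walk through each heavy atom and fill implicit hydrogens from standard valence (C 4, N 3, O 2, S 2, halogen 1):
  atom 1: O, bond orders sum to 2 (valence 2) → 0 H
  atom 2: C, bond orders sum to 4 (valence 4) → 0 H
  atom 3: O, bond orders sum to 1 (valence 2) → 1 H
  atom 4: C, bond orders sum to 4 (valence 4) → 0 H
  atom 5: C, bond orders sum to 3 (valence 4) → 1 H
  atom 6: C, bond orders sum to 3 (valence 4) → 1 H
  atom 7: C, bond orders sum to 3 (valence 4) → 1 H
  atom 8: C with explicit H count 0
  atom 9: C, bond orders sum to 2 (valence 4) → 2 H
  atom 10: C, bond orders sum to 1 (valence 4) → 3 H
  atom 11: C, bond orders sum to 4 (valence 4) → 0 H
  atom 12: C, bond orders sum to 4 (valence 4) → 0 H
  atom 13: O, bond orders sum to 2 (valence 2) → 0 H
  atom 14: O, bond orders sum to 2 (valence 2) → 0 H
  atom 15: C, bond orders sum to 1 (valence 4) → 3 H
Totals → C:11, H:12, O:4.
In Hill order: C11H12O4.

C11H12O4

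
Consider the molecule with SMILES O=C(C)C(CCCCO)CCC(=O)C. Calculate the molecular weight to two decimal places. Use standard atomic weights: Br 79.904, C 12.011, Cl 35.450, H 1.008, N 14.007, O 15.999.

200.28 g/mol

First, the molecular formula is C11H20O3 (counting implicit H from valence).
  C: 11 × 12.011 = 132.121
  H: 20 × 1.008 = 20.160
  O: 3 × 15.999 = 47.997
Sum: 11×12.011 + 20×1.008 + 3×15.999 = 200.278 → 200.28 g/mol.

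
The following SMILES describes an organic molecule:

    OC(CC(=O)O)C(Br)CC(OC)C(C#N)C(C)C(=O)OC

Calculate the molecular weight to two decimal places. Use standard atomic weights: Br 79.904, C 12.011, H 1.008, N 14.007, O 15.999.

366.21 g/mol

First, the molecular formula is C13H20BrNO6 (counting implicit H from valence).
  Br: 1 × 79.904 = 79.904
  C: 13 × 12.011 = 156.143
  H: 20 × 1.008 = 20.160
  N: 1 × 14.007 = 14.007
  O: 6 × 15.999 = 95.994
Sum: 1×79.904 + 13×12.011 + 20×1.008 + 1×14.007 + 6×15.999 = 366.208 → 366.21 g/mol.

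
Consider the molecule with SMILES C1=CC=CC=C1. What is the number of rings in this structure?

In SMILES, each pair of matching ring-closure digits denotes one ring-closing bond; the number of such bonds equals the number of independent rings.
Ring-closure bonds here: 1.

1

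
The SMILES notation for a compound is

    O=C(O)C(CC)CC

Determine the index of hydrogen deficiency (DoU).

1

Molecular formula: C6H12O2.
DoU = (2C + 2 + N − H − X) / 2, where X is the halogen count and O/S are ignored.
    = (2·6 + 2 + 0 − 12 − 0) / 2 = 2 / 2 = 1.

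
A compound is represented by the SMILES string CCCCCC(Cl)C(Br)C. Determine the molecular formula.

C8H16BrCl

Walk through each heavy atom and fill implicit hydrogens from standard valence (C 4, N 3, O 2, S 2, halogen 1):
  atom 1: C, bond orders sum to 1 (valence 4) → 3 H
  atom 2: C, bond orders sum to 2 (valence 4) → 2 H
  atom 3: C, bond orders sum to 2 (valence 4) → 2 H
  atom 4: C, bond orders sum to 2 (valence 4) → 2 H
  atom 5: C, bond orders sum to 2 (valence 4) → 2 H
  atom 6: C, bond orders sum to 3 (valence 4) → 1 H
  atom 7: Cl (halogen, monovalent) → 0 H
  atom 8: C, bond orders sum to 3 (valence 4) → 1 H
  atom 9: Br (halogen, monovalent) → 0 H
  atom 10: C, bond orders sum to 1 (valence 4) → 3 H
Totals → C:8, H:16, Br:1, Cl:1.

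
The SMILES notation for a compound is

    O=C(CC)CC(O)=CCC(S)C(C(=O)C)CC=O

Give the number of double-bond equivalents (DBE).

4

Degree of unsaturation = (number of rings) + (number of π bonds).
Ring closures in the SMILES: 0.
π bonds: 4 double bonds (each 1 DoU) → 4 DoU from unsaturation.
Total DoU = 0 + 4 = 4.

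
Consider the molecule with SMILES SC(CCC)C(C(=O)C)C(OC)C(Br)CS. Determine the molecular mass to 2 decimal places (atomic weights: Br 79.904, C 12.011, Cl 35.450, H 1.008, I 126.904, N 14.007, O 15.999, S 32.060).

329.31 g/mol

First, the molecular formula is C11H21BrO2S2 (counting implicit H from valence).
  Br: 1 × 79.904 = 79.904
  C: 11 × 12.011 = 132.121
  H: 21 × 1.008 = 21.168
  O: 2 × 15.999 = 31.998
  S: 2 × 32.060 = 64.120
Sum: 1×79.904 + 11×12.011 + 21×1.008 + 2×15.999 + 2×32.060 = 329.311 → 329.31 g/mol.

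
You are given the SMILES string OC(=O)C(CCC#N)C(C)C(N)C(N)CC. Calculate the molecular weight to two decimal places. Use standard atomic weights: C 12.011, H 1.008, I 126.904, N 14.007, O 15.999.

First, the molecular formula is C11H21N3O2 (counting implicit H from valence).
  C: 11 × 12.011 = 132.121
  H: 21 × 1.008 = 21.168
  N: 3 × 14.007 = 42.021
  O: 2 × 15.999 = 31.998
Sum: 11×12.011 + 21×1.008 + 3×14.007 + 2×15.999 = 227.308 → 227.31 g/mol.

227.31 g/mol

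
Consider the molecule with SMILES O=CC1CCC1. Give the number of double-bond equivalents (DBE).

2

Degree of unsaturation = (number of rings) + (number of π bonds).
Ring closures in the SMILES: 1.
π bonds: 1 double bond (each 1 DoU) → 1 DoU from unsaturation.
Total DoU = 1 + 1 = 2.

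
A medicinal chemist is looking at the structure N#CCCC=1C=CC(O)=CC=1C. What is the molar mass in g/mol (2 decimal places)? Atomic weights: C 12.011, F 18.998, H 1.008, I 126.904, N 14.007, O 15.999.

First, the molecular formula is C10H11NO (counting implicit H from valence).
  C: 10 × 12.011 = 120.110
  H: 11 × 1.008 = 11.088
  N: 1 × 14.007 = 14.007
  O: 1 × 15.999 = 15.999
Sum: 10×12.011 + 11×1.008 + 1×14.007 + 1×15.999 = 161.204 → 161.20 g/mol.

161.20 g/mol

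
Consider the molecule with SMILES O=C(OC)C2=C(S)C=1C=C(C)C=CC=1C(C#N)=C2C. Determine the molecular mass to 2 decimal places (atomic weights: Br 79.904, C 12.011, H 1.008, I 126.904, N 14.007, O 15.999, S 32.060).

271.33 g/mol

First, the molecular formula is C15H13NO2S (counting implicit H from valence).
  C: 15 × 12.011 = 180.165
  H: 13 × 1.008 = 13.104
  N: 1 × 14.007 = 14.007
  O: 2 × 15.999 = 31.998
  S: 1 × 32.060 = 32.060
Sum: 15×12.011 + 13×1.008 + 1×14.007 + 2×15.999 + 1×32.060 = 271.334 → 271.33 g/mol.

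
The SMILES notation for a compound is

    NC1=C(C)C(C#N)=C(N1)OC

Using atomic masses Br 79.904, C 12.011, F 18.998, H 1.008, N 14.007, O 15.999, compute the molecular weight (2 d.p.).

First, the molecular formula is C7H9N3O (counting implicit H from valence).
  C: 7 × 12.011 = 84.077
  H: 9 × 1.008 = 9.072
  N: 3 × 14.007 = 42.021
  O: 1 × 15.999 = 15.999
Sum: 7×12.011 + 9×1.008 + 3×14.007 + 1×15.999 = 151.169 → 151.17 g/mol.

151.17 g/mol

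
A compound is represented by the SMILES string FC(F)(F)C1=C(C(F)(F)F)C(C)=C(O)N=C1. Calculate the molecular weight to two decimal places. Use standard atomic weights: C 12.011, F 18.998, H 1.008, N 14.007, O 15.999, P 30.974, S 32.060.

First, the molecular formula is C8H5F6NO (counting implicit H from valence).
  C: 8 × 12.011 = 96.088
  F: 6 × 18.998 = 113.988
  H: 5 × 1.008 = 5.040
  N: 1 × 14.007 = 14.007
  O: 1 × 15.999 = 15.999
Sum: 8×12.011 + 6×18.998 + 5×1.008 + 1×14.007 + 1×15.999 = 245.122 → 245.12 g/mol.

245.12 g/mol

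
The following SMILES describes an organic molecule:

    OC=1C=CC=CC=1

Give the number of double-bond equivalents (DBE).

4

Molecular formula: C6H6O.
DoU = (2C + 2 + N − H − X) / 2, where X is the halogen count and O/S are ignored.
    = (2·6 + 2 + 0 − 6 − 0) / 2 = 8 / 2 = 4.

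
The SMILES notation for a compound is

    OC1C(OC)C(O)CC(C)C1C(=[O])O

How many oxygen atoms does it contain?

5

Scan the SMILES for O atoms (remember two-letter symbols like Cl and Br are single atoms).
Oxygen count: 5.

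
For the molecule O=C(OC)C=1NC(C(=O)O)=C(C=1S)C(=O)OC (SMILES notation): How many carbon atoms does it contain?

9

Count every carbon token in the SMILES (each C, including those in ring-closure positions and inside branches).
Carbon count: 9.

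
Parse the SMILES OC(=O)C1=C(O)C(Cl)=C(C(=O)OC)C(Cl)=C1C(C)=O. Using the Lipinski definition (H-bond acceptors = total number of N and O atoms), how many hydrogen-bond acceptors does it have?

N atoms: 0; O atoms: 6.
Lipinski HBA = 0 + 6 = 6.

6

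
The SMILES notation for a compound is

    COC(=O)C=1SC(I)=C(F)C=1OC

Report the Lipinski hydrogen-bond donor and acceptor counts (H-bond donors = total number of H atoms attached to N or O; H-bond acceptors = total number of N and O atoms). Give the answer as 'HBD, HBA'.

Donors: find every N or O and count the H atoms it carries.
  atom 2 (O): bond orders sum to 2 → 0 H
  atom 4 (O): bond orders sum to 2 → 0 H
  atom 12 (O): bond orders sum to 2 → 0 H
Lipinski HBD = 0.
Acceptors: N atoms = 0, O atoms = 3 → HBA = 3.

0, 3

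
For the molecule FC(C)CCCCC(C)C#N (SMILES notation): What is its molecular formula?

Walk through each heavy atom and fill implicit hydrogens from standard valence (C 4, N 3, O 2, S 2, halogen 1):
  atom 1: F (halogen, monovalent) → 0 H
  atom 2: C, bond orders sum to 3 (valence 4) → 1 H
  atom 3: C, bond orders sum to 1 (valence 4) → 3 H
  atom 4: C, bond orders sum to 2 (valence 4) → 2 H
  atom 5: C, bond orders sum to 2 (valence 4) → 2 H
  atom 6: C, bond orders sum to 2 (valence 4) → 2 H
  atom 7: C, bond orders sum to 2 (valence 4) → 2 H
  atom 8: C, bond orders sum to 3 (valence 4) → 1 H
  atom 9: C, bond orders sum to 1 (valence 4) → 3 H
  atom 10: C, bond orders sum to 4 (valence 4) → 0 H
  atom 11: N, bond orders sum to 3 (valence 3) → 0 H
Totals → C:9, H:16, F:1, N:1.

C9H16FN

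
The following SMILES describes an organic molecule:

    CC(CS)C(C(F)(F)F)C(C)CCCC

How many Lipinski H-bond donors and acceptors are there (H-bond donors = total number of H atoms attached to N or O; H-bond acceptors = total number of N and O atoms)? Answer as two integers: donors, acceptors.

0, 0

Donors: find every N or O and count the H atoms it carries.
  (no N or O atoms present)
Lipinski HBD = 0.
Acceptors: N atoms = 0, O atoms = 0 → HBA = 0.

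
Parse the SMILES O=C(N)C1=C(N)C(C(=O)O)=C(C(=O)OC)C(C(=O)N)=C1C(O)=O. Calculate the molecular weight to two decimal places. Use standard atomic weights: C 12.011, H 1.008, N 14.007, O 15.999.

325.23 g/mol

First, the molecular formula is C12H11N3O8 (counting implicit H from valence).
  C: 12 × 12.011 = 144.132
  H: 11 × 1.008 = 11.088
  N: 3 × 14.007 = 42.021
  O: 8 × 15.999 = 127.992
Sum: 12×12.011 + 11×1.008 + 3×14.007 + 8×15.999 = 325.233 → 325.23 g/mol.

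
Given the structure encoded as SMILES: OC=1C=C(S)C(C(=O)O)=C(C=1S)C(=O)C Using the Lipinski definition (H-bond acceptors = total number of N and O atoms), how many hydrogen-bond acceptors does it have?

4

N atoms: 0; O atoms: 4.
Lipinski HBA = 0 + 4 = 4.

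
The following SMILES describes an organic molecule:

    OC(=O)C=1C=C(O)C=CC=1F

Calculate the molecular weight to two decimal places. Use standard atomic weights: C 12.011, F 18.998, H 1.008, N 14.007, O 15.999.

First, the molecular formula is C7H5FO3 (counting implicit H from valence).
  C: 7 × 12.011 = 84.077
  F: 1 × 18.998 = 18.998
  H: 5 × 1.008 = 5.040
  O: 3 × 15.999 = 47.997
Sum: 7×12.011 + 1×18.998 + 5×1.008 + 3×15.999 = 156.112 → 156.11 g/mol.

156.11 g/mol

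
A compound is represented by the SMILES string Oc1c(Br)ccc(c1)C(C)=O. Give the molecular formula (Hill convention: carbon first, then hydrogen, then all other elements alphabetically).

C8H7BrO2

Walk through each heavy atom and fill implicit hydrogens from standard valence (C 4, N 3, O 2, S 2, halogen 1); for lowercase aromatic atoms, an aromatic c carries 1 H when it has two neighbours and 0 H with three, and aromatic n carries 0 H:
  atom 1: O, bond orders sum to 1 (valence 2) → 1 H
  atom 2: aromatic c, 3 neighbours → 0 H
  atom 3: aromatic c, 3 neighbours → 0 H
  atom 4: Br (halogen, monovalent) → 0 H
  atom 5: aromatic c, 2 neighbours → 1 H
  atom 6: aromatic c, 2 neighbours → 1 H
  atom 7: aromatic c, 3 neighbours → 0 H
  atom 8: aromatic c, 2 neighbours → 1 H
  atom 9: C, bond orders sum to 4 (valence 4) → 0 H
  atom 10: C, bond orders sum to 1 (valence 4) → 3 H
  atom 11: O, bond orders sum to 2 (valence 2) → 0 H
Totals → C:8, H:7, Br:1, O:2.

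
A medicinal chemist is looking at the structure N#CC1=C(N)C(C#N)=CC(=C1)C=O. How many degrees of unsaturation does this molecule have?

9

Degree of unsaturation = (number of rings) + (number of π bonds).
Ring closures in the SMILES: 1.
π bonds: 4 double bonds (each 1 DoU), 2 triple bonds (each 2 DoU) → 8 DoU from unsaturation.
Total DoU = 1 + 8 = 9.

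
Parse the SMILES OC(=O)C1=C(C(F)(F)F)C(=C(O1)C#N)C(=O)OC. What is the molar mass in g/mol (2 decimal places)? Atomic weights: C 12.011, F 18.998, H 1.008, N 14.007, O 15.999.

263.13 g/mol

First, the molecular formula is C9H4F3NO5 (counting implicit H from valence).
  C: 9 × 12.011 = 108.099
  F: 3 × 18.998 = 56.994
  H: 4 × 1.008 = 4.032
  N: 1 × 14.007 = 14.007
  O: 5 × 15.999 = 79.995
Sum: 9×12.011 + 3×18.998 + 4×1.008 + 1×14.007 + 5×15.999 = 263.127 → 263.13 g/mol.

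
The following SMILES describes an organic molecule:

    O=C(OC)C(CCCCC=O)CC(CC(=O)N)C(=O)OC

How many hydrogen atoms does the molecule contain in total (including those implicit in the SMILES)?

Walk through each heavy atom and fill implicit hydrogens from standard valence (C 4, N 3, O 2, S 2, halogen 1):
  atom 1: O, bond orders sum to 2 (valence 2) → 0 H
  atom 2: C, bond orders sum to 4 (valence 4) → 0 H
  atom 3: O, bond orders sum to 2 (valence 2) → 0 H
  atom 4: C, bond orders sum to 1 (valence 4) → 3 H
  atom 5: C, bond orders sum to 3 (valence 4) → 1 H
  atom 6: C, bond orders sum to 2 (valence 4) → 2 H
  atom 7: C, bond orders sum to 2 (valence 4) → 2 H
  atom 8: C, bond orders sum to 2 (valence 4) → 2 H
  atom 9: C, bond orders sum to 2 (valence 4) → 2 H
  atom 10: C, bond orders sum to 3 (valence 4) → 1 H
  atom 11: O, bond orders sum to 2 (valence 2) → 0 H
  atom 12: C, bond orders sum to 2 (valence 4) → 2 H
  atom 13: C, bond orders sum to 3 (valence 4) → 1 H
  atom 14: C, bond orders sum to 2 (valence 4) → 2 H
  atom 15: C, bond orders sum to 4 (valence 4) → 0 H
  atom 16: O, bond orders sum to 2 (valence 2) → 0 H
  atom 17: N, bond orders sum to 1 (valence 3) → 2 H
  atom 18: C, bond orders sum to 4 (valence 4) → 0 H
  atom 19: O, bond orders sum to 2 (valence 2) → 0 H
  atom 20: O, bond orders sum to 2 (valence 2) → 0 H
  atom 21: C, bond orders sum to 1 (valence 4) → 3 H
Total hydrogens: 23.

23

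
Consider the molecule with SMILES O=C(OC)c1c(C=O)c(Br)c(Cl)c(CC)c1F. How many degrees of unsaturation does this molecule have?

Molecular formula: C11H9BrClFO3.
DoU = (2C + 2 + N − H − X) / 2, where X is the halogen count and O/S are ignored.
    = (2·11 + 2 + 0 − 9 − 3) / 2 = 12 / 2 = 6.

6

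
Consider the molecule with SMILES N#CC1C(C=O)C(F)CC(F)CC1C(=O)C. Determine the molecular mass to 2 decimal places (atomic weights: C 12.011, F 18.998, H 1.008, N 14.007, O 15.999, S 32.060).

229.23 g/mol

First, the molecular formula is C11H13F2NO2 (counting implicit H from valence).
  C: 11 × 12.011 = 132.121
  F: 2 × 18.998 = 37.996
  H: 13 × 1.008 = 13.104
  N: 1 × 14.007 = 14.007
  O: 2 × 15.999 = 31.998
Sum: 11×12.011 + 2×18.998 + 13×1.008 + 1×14.007 + 2×15.999 = 229.226 → 229.23 g/mol.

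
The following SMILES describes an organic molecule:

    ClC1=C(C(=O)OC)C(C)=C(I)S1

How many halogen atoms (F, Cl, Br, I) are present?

2

Halogen atoms appear at heavy-atom positions 1, 11 (1×Cl, 1×I).
Other groups present: 1 ester.
Halogen count: 2.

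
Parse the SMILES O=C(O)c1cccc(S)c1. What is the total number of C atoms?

Count every carbon token in the SMILES (each C, including those in ring-closure positions and inside branches).
Carbon count: 7.

7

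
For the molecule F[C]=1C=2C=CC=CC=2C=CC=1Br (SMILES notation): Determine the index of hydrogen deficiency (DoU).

7

Degree of unsaturation = (number of rings) + (number of π bonds).
Ring closures in the SMILES: 2.
π bonds: 5 double bonds (each 1 DoU) → 5 DoU from unsaturation.
Total DoU = 2 + 5 = 7.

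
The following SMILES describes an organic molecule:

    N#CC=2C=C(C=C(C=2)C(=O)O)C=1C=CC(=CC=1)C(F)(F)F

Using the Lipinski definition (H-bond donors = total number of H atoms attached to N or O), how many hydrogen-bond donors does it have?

1

Donors: find every N or O and count the H atoms it carries.
  atom 1 (N): bond orders sum to 3 → 0 H
  atom 10 (O): bond orders sum to 2 → 0 H
  atom 11 (O): bond orders sum to 1 → 1 H
Lipinski HBD = 1.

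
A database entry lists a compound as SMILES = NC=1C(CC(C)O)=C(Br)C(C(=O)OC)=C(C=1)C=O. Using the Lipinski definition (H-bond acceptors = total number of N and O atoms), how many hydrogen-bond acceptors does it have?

N atoms: 1; O atoms: 4.
Lipinski HBA = 1 + 4 = 5.

5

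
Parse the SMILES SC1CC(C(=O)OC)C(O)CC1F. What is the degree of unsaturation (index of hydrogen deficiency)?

Degree of unsaturation = (number of rings) + (number of π bonds).
Ring closures in the SMILES: 1.
π bonds: 1 double bond (each 1 DoU) → 1 DoU from unsaturation.
Total DoU = 1 + 1 = 2.

2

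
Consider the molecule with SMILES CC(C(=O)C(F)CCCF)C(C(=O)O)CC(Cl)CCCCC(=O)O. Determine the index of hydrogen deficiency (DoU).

3

Degree of unsaturation = (number of rings) + (number of π bonds).
Ring closures in the SMILES: 0.
π bonds: 3 double bonds (each 1 DoU) → 3 DoU from unsaturation.
Total DoU = 0 + 3 = 3.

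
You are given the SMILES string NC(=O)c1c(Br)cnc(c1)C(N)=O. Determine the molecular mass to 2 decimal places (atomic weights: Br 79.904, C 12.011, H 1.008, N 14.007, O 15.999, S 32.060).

244.05 g/mol

First, the molecular formula is C7H6BrN3O2 (counting implicit H from valence).
  Br: 1 × 79.904 = 79.904
  C: 7 × 12.011 = 84.077
  H: 6 × 1.008 = 6.048
  N: 3 × 14.007 = 42.021
  O: 2 × 15.999 = 31.998
Sum: 1×79.904 + 7×12.011 + 6×1.008 + 3×14.007 + 2×15.999 = 244.048 → 244.05 g/mol.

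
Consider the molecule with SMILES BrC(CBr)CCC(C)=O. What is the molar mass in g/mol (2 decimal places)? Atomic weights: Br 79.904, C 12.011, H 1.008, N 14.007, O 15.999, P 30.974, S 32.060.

257.95 g/mol

First, the molecular formula is C6H10Br2O (counting implicit H from valence).
  Br: 2 × 79.904 = 159.808
  C: 6 × 12.011 = 72.066
  H: 10 × 1.008 = 10.080
  O: 1 × 15.999 = 15.999
Sum: 2×79.904 + 6×12.011 + 10×1.008 + 1×15.999 = 257.953 → 257.95 g/mol.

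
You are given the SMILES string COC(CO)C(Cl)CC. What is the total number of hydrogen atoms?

Walk through each heavy atom and fill implicit hydrogens from standard valence (C 4, N 3, O 2, S 2, halogen 1):
  atom 1: C, bond orders sum to 1 (valence 4) → 3 H
  atom 2: O, bond orders sum to 2 (valence 2) → 0 H
  atom 3: C, bond orders sum to 3 (valence 4) → 1 H
  atom 4: C, bond orders sum to 2 (valence 4) → 2 H
  atom 5: O, bond orders sum to 1 (valence 2) → 1 H
  atom 6: C, bond orders sum to 3 (valence 4) → 1 H
  atom 7: Cl (halogen, monovalent) → 0 H
  atom 8: C, bond orders sum to 2 (valence 4) → 2 H
  atom 9: C, bond orders sum to 1 (valence 4) → 3 H
Total hydrogens: 13.

13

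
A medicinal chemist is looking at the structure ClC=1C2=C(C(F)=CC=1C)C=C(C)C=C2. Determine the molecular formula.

Walk through each heavy atom and fill implicit hydrogens from standard valence (C 4, N 3, O 2, S 2, halogen 1):
  atom 1: Cl (halogen, monovalent) → 0 H
  atom 2: C, bond orders sum to 4 (valence 4) → 0 H
  atom 3: C, bond orders sum to 4 (valence 4) → 0 H
  atom 4: C, bond orders sum to 4 (valence 4) → 0 H
  atom 5: C, bond orders sum to 4 (valence 4) → 0 H
  atom 6: F (halogen, monovalent) → 0 H
  atom 7: C, bond orders sum to 3 (valence 4) → 1 H
  atom 8: C, bond orders sum to 4 (valence 4) → 0 H
  atom 9: C, bond orders sum to 1 (valence 4) → 3 H
  atom 10: C, bond orders sum to 3 (valence 4) → 1 H
  atom 11: C, bond orders sum to 4 (valence 4) → 0 H
  atom 12: C, bond orders sum to 1 (valence 4) → 3 H
  atom 13: C, bond orders sum to 3 (valence 4) → 1 H
  atom 14: C, bond orders sum to 3 (valence 4) → 1 H
Totals → C:12, H:10, Cl:1, F:1.
In Hill order: C12H10ClF.

C12H10ClF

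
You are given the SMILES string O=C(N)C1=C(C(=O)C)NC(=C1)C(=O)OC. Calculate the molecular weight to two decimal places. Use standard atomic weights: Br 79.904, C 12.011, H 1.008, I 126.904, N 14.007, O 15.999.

First, the molecular formula is C9H10N2O4 (counting implicit H from valence).
  C: 9 × 12.011 = 108.099
  H: 10 × 1.008 = 10.080
  N: 2 × 14.007 = 28.014
  O: 4 × 15.999 = 63.996
Sum: 9×12.011 + 10×1.008 + 2×14.007 + 4×15.999 = 210.189 → 210.19 g/mol.

210.19 g/mol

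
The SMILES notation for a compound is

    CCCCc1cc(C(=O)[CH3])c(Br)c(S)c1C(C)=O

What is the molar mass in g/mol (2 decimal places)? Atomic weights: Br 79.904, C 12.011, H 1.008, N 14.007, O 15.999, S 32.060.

First, the molecular formula is C14H17BrO2S (counting implicit H from valence).
  Br: 1 × 79.904 = 79.904
  C: 14 × 12.011 = 168.154
  H: 17 × 1.008 = 17.136
  O: 2 × 15.999 = 31.998
  S: 1 × 32.060 = 32.060
Sum: 1×79.904 + 14×12.011 + 17×1.008 + 2×15.999 + 1×32.060 = 329.252 → 329.25 g/mol.

329.25 g/mol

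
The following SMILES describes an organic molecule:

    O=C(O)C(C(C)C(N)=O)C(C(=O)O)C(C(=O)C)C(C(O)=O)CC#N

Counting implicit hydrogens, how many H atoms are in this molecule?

18

Walk through each heavy atom and fill implicit hydrogens from standard valence (C 4, N 3, O 2, S 2, halogen 1):
  atom 1: O, bond orders sum to 2 (valence 2) → 0 H
  atom 2: C, bond orders sum to 4 (valence 4) → 0 H
  atom 3: O, bond orders sum to 1 (valence 2) → 1 H
  atom 4: C, bond orders sum to 3 (valence 4) → 1 H
  atom 5: C, bond orders sum to 3 (valence 4) → 1 H
  atom 6: C, bond orders sum to 1 (valence 4) → 3 H
  atom 7: C, bond orders sum to 4 (valence 4) → 0 H
  atom 8: N, bond orders sum to 1 (valence 3) → 2 H
  atom 9: O, bond orders sum to 2 (valence 2) → 0 H
  atom 10: C, bond orders sum to 3 (valence 4) → 1 H
  atom 11: C, bond orders sum to 4 (valence 4) → 0 H
  atom 12: O, bond orders sum to 2 (valence 2) → 0 H
  atom 13: O, bond orders sum to 1 (valence 2) → 1 H
  atom 14: C, bond orders sum to 3 (valence 4) → 1 H
  atom 15: C, bond orders sum to 4 (valence 4) → 0 H
  atom 16: O, bond orders sum to 2 (valence 2) → 0 H
  atom 17: C, bond orders sum to 1 (valence 4) → 3 H
  atom 18: C, bond orders sum to 3 (valence 4) → 1 H
  atom 19: C, bond orders sum to 4 (valence 4) → 0 H
  atom 20: O, bond orders sum to 1 (valence 2) → 1 H
  atom 21: O, bond orders sum to 2 (valence 2) → 0 H
  atom 22: C, bond orders sum to 2 (valence 4) → 2 H
  atom 23: C, bond orders sum to 4 (valence 4) → 0 H
  atom 24: N, bond orders sum to 3 (valence 3) → 0 H
Total hydrogens: 18.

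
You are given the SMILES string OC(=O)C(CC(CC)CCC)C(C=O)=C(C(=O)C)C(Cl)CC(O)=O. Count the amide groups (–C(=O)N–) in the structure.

Scan the SMILES for the amide motif — none present.
Groups that are present: 1 aldehyde, 1 alkene, 2 carboxylic acid, 1 ketone.

0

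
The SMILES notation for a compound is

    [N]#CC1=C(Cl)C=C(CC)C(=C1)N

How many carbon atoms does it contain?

Count every carbon token in the SMILES (each C, including those in ring-closure positions and inside branches).
Carbon count: 9.

9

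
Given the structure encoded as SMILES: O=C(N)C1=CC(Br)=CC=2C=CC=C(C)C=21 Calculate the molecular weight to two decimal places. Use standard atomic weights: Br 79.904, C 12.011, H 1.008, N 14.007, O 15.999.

264.12 g/mol

First, the molecular formula is C12H10BrNO (counting implicit H from valence).
  Br: 1 × 79.904 = 79.904
  C: 12 × 12.011 = 144.132
  H: 10 × 1.008 = 10.080
  N: 1 × 14.007 = 14.007
  O: 1 × 15.999 = 15.999
Sum: 1×79.904 + 12×12.011 + 10×1.008 + 1×14.007 + 1×15.999 = 264.122 → 264.12 g/mol.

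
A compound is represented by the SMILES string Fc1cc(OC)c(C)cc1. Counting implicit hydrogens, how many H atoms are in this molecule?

Walk through each heavy atom and fill implicit hydrogens from standard valence (C 4, N 3, O 2, S 2, halogen 1); for lowercase aromatic atoms, an aromatic c carries 1 H when it has two neighbours and 0 H with three, and aromatic n carries 0 H:
  atom 1: F (halogen, monovalent) → 0 H
  atom 2: aromatic c, 3 neighbours → 0 H
  atom 3: aromatic c, 2 neighbours → 1 H
  atom 4: aromatic c, 3 neighbours → 0 H
  atom 5: O, bond orders sum to 2 (valence 2) → 0 H
  atom 6: C, bond orders sum to 1 (valence 4) → 3 H
  atom 7: aromatic c, 3 neighbours → 0 H
  atom 8: C, bond orders sum to 1 (valence 4) → 3 H
  atom 9: aromatic c, 2 neighbours → 1 H
  atom 10: aromatic c, 2 neighbours → 1 H
Total hydrogens: 9.

9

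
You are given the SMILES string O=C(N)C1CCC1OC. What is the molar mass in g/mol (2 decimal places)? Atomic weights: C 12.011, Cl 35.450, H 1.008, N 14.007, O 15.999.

129.16 g/mol

First, the molecular formula is C6H11NO2 (counting implicit H from valence).
  C: 6 × 12.011 = 72.066
  H: 11 × 1.008 = 11.088
  N: 1 × 14.007 = 14.007
  O: 2 × 15.999 = 31.998
Sum: 6×12.011 + 11×1.008 + 1×14.007 + 2×15.999 = 129.159 → 129.16 g/mol.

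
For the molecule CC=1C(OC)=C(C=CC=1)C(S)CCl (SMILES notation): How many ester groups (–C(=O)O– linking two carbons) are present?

Scan the SMILES for the ester motif — none present.
Groups that are present: 1 ether, 1 thiol.

0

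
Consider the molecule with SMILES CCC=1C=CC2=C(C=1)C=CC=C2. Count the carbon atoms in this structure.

Count every carbon token in the SMILES (each C, including those in ring-closure positions and inside branches).
Carbon count: 12.

12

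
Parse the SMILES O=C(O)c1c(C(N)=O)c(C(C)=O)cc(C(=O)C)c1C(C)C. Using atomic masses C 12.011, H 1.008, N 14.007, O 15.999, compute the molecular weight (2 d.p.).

291.30 g/mol

First, the molecular formula is C15H17NO5 (counting implicit H from valence).
  C: 15 × 12.011 = 180.165
  H: 17 × 1.008 = 17.136
  N: 1 × 14.007 = 14.007
  O: 5 × 15.999 = 79.995
Sum: 15×12.011 + 17×1.008 + 1×14.007 + 5×15.999 = 291.303 → 291.30 g/mol.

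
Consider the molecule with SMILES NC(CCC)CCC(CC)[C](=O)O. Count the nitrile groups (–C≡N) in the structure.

Scan the SMILES for the nitrile motif — none present.
Groups that are present: 1 carboxylic acid, 1 primary amine.

0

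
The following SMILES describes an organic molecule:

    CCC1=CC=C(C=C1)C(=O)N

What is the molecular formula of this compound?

C9H11NO

Walk through each heavy atom and fill implicit hydrogens from standard valence (C 4, N 3, O 2, S 2, halogen 1):
  atom 1: C, bond orders sum to 1 (valence 4) → 3 H
  atom 2: C, bond orders sum to 2 (valence 4) → 2 H
  atom 3: C, bond orders sum to 4 (valence 4) → 0 H
  atom 4: C, bond orders sum to 3 (valence 4) → 1 H
  atom 5: C, bond orders sum to 3 (valence 4) → 1 H
  atom 6: C, bond orders sum to 4 (valence 4) → 0 H
  atom 7: C, bond orders sum to 3 (valence 4) → 1 H
  atom 8: C, bond orders sum to 3 (valence 4) → 1 H
  atom 9: C, bond orders sum to 4 (valence 4) → 0 H
  atom 10: O, bond orders sum to 2 (valence 2) → 0 H
  atom 11: N, bond orders sum to 1 (valence 3) → 2 H
Totals → C:9, H:11, N:1, O:1.
In Hill order: C9H11NO.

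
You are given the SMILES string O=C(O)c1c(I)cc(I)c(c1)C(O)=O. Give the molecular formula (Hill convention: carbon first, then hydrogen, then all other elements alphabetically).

C8H4I2O4

Walk through each heavy atom and fill implicit hydrogens from standard valence (C 4, N 3, O 2, S 2, halogen 1); for lowercase aromatic atoms, an aromatic c carries 1 H when it has two neighbours and 0 H with three, and aromatic n carries 0 H:
  atom 1: O, bond orders sum to 2 (valence 2) → 0 H
  atom 2: C, bond orders sum to 4 (valence 4) → 0 H
  atom 3: O, bond orders sum to 1 (valence 2) → 1 H
  atom 4: aromatic c, 3 neighbours → 0 H
  atom 5: aromatic c, 3 neighbours → 0 H
  atom 6: I (halogen, monovalent) → 0 H
  atom 7: aromatic c, 2 neighbours → 1 H
  atom 8: aromatic c, 3 neighbours → 0 H
  atom 9: I (halogen, monovalent) → 0 H
  atom 10: aromatic c, 3 neighbours → 0 H
  atom 11: aromatic c, 2 neighbours → 1 H
  atom 12: C, bond orders sum to 4 (valence 4) → 0 H
  atom 13: O, bond orders sum to 1 (valence 2) → 1 H
  atom 14: O, bond orders sum to 2 (valence 2) → 0 H
Totals → C:8, H:4, I:2, O:4.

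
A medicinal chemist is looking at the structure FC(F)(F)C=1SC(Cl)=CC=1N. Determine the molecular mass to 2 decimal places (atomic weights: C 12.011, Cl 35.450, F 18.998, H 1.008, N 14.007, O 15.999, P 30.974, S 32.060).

First, the molecular formula is C5H3ClF3NS (counting implicit H from valence).
  C: 5 × 12.011 = 60.055
  Cl: 1 × 35.450 = 35.450
  F: 3 × 18.998 = 56.994
  H: 3 × 1.008 = 3.024
  N: 1 × 14.007 = 14.007
  S: 1 × 32.060 = 32.060
Sum: 5×12.011 + 1×35.450 + 3×18.998 + 3×1.008 + 1×14.007 + 1×32.060 = 201.590 → 201.59 g/mol.

201.59 g/mol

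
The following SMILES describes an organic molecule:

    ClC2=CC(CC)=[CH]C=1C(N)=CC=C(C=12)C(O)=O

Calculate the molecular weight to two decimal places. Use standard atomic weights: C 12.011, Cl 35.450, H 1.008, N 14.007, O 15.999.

249.69 g/mol

First, the molecular formula is C13H12ClNO2 (counting implicit H from valence).
  C: 13 × 12.011 = 156.143
  Cl: 1 × 35.450 = 35.450
  H: 12 × 1.008 = 12.096
  N: 1 × 14.007 = 14.007
  O: 2 × 15.999 = 31.998
Sum: 13×12.011 + 1×35.450 + 12×1.008 + 1×14.007 + 2×15.999 = 249.694 → 249.69 g/mol.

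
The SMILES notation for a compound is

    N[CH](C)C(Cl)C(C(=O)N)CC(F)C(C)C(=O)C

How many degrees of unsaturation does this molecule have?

2

Degree of unsaturation = (number of rings) + (number of π bonds).
Ring closures in the SMILES: 0.
π bonds: 2 double bonds (each 1 DoU) → 2 DoU from unsaturation.
Total DoU = 0 + 2 = 2.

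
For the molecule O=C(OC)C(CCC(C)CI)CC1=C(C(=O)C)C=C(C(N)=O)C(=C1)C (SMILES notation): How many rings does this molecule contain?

1

In SMILES, each pair of matching ring-closure digits denotes one ring-closing bond; the number of such bonds equals the number of independent rings.
Ring-closure bonds here: 1.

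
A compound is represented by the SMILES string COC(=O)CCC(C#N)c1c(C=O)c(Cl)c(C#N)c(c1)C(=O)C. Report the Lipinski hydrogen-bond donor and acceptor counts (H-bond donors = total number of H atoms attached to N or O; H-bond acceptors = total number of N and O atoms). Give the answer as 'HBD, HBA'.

0, 6

Donors: find every N or O and count the H atoms it carries.
  atom 2 (O): bond orders sum to 2 → 0 H
  atom 4 (O): bond orders sum to 2 → 0 H
  atom 9 (N): bond orders sum to 3 → 0 H
  atom 13 (O): bond orders sum to 2 → 0 H
  atom 18 (N): bond orders sum to 3 → 0 H
  atom 22 (O): bond orders sum to 2 → 0 H
Lipinski HBD = 0.
Acceptors: N atoms = 2, O atoms = 4 → HBA = 6.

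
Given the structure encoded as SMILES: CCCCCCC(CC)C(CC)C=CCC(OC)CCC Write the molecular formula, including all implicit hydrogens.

Walk through each heavy atom and fill implicit hydrogens from standard valence (C 4, N 3, O 2, S 2, halogen 1):
  atom 1: C, bond orders sum to 1 (valence 4) → 3 H
  atom 2: C, bond orders sum to 2 (valence 4) → 2 H
  atom 3: C, bond orders sum to 2 (valence 4) → 2 H
  atom 4: C, bond orders sum to 2 (valence 4) → 2 H
  atom 5: C, bond orders sum to 2 (valence 4) → 2 H
  atom 6: C, bond orders sum to 2 (valence 4) → 2 H
  atom 7: C, bond orders sum to 3 (valence 4) → 1 H
  atom 8: C, bond orders sum to 2 (valence 4) → 2 H
  atom 9: C, bond orders sum to 1 (valence 4) → 3 H
  atom 10: C, bond orders sum to 3 (valence 4) → 1 H
  atom 11: C, bond orders sum to 2 (valence 4) → 2 H
  atom 12: C, bond orders sum to 1 (valence 4) → 3 H
  atom 13: C, bond orders sum to 3 (valence 4) → 1 H
  atom 14: C, bond orders sum to 3 (valence 4) → 1 H
  atom 15: C, bond orders sum to 2 (valence 4) → 2 H
  atom 16: C, bond orders sum to 3 (valence 4) → 1 H
  atom 17: O, bond orders sum to 2 (valence 2) → 0 H
  atom 18: C, bond orders sum to 1 (valence 4) → 3 H
  atom 19: C, bond orders sum to 2 (valence 4) → 2 H
  atom 20: C, bond orders sum to 2 (valence 4) → 2 H
  atom 21: C, bond orders sum to 1 (valence 4) → 3 H
Totals → C:20, H:40, O:1.

C20H40O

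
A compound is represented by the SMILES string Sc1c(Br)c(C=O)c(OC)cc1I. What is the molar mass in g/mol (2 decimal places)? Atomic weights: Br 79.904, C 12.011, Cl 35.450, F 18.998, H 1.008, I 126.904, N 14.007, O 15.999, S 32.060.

First, the molecular formula is C8H6BrIO2S (counting implicit H from valence).
  Br: 1 × 79.904 = 79.904
  C: 8 × 12.011 = 96.088
  H: 6 × 1.008 = 6.048
  I: 1 × 126.904 = 126.904
  O: 2 × 15.999 = 31.998
  S: 1 × 32.060 = 32.060
Sum: 1×79.904 + 8×12.011 + 6×1.008 + 1×126.904 + 2×15.999 + 1×32.060 = 373.002 → 373.00 g/mol.

373.00 g/mol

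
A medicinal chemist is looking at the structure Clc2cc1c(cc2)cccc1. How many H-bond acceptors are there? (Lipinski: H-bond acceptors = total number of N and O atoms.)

N atoms: 0; O atoms: 0.
Lipinski HBA = 0 + 0 = 0.

0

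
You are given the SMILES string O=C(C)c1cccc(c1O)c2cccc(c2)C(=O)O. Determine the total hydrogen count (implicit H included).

Walk through each heavy atom and fill implicit hydrogens from standard valence (C 4, N 3, O 2, S 2, halogen 1); for lowercase aromatic atoms, an aromatic c carries 1 H when it has two neighbours and 0 H with three, and aromatic n carries 0 H:
  atom 1: O, bond orders sum to 2 (valence 2) → 0 H
  atom 2: C, bond orders sum to 4 (valence 4) → 0 H
  atom 3: C, bond orders sum to 1 (valence 4) → 3 H
  atom 4: aromatic c, 3 neighbours → 0 H
  atom 5: aromatic c, 2 neighbours → 1 H
  atom 6: aromatic c, 2 neighbours → 1 H
  atom 7: aromatic c, 2 neighbours → 1 H
  atom 8: aromatic c, 3 neighbours → 0 H
  atom 9: aromatic c, 3 neighbours → 0 H
  atom 10: O, bond orders sum to 1 (valence 2) → 1 H
  atom 11: aromatic c, 3 neighbours → 0 H
  atom 12: aromatic c, 2 neighbours → 1 H
  atom 13: aromatic c, 2 neighbours → 1 H
  atom 14: aromatic c, 2 neighbours → 1 H
  atom 15: aromatic c, 3 neighbours → 0 H
  atom 16: aromatic c, 2 neighbours → 1 H
  atom 17: C, bond orders sum to 4 (valence 4) → 0 H
  atom 18: O, bond orders sum to 2 (valence 2) → 0 H
  atom 19: O, bond orders sum to 1 (valence 2) → 1 H
Total hydrogens: 12.

12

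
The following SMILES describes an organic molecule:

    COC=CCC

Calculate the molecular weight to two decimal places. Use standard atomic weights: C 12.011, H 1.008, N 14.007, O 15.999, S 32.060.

86.13 g/mol

First, the molecular formula is C5H10O (counting implicit H from valence).
  C: 5 × 12.011 = 60.055
  H: 10 × 1.008 = 10.080
  O: 1 × 15.999 = 15.999
Sum: 5×12.011 + 10×1.008 + 1×15.999 = 86.134 → 86.13 g/mol.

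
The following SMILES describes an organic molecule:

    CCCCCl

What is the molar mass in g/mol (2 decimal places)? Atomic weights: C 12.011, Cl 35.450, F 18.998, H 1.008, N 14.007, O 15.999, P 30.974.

92.57 g/mol

First, the molecular formula is C4H9Cl (counting implicit H from valence).
  C: 4 × 12.011 = 48.044
  Cl: 1 × 35.450 = 35.450
  H: 9 × 1.008 = 9.072
Sum: 4×12.011 + 1×35.450 + 9×1.008 = 92.566 → 92.57 g/mol.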